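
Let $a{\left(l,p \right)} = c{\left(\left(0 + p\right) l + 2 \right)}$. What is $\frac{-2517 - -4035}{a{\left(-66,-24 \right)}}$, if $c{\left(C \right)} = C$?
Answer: $\frac{759}{793} \approx 0.95712$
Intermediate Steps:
$a{\left(l,p \right)} = 2 + l p$ ($a{\left(l,p \right)} = \left(0 + p\right) l + 2 = p l + 2 = l p + 2 = 2 + l p$)
$\frac{-2517 - -4035}{a{\left(-66,-24 \right)}} = \frac{-2517 - -4035}{2 - -1584} = \frac{-2517 + 4035}{2 + 1584} = \frac{1518}{1586} = 1518 \cdot \frac{1}{1586} = \frac{759}{793}$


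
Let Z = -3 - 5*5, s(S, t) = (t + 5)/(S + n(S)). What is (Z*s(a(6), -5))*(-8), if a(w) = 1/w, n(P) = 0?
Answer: 0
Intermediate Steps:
s(S, t) = (5 + t)/S (s(S, t) = (t + 5)/(S + 0) = (5 + t)/S)
Z = -28 (Z = -3 - 25 = -28)
(Z*s(a(6), -5))*(-8) = -28*(5 - 5)/(1/6)*(-8) = -28*0/⅙*(-8) = -168*0*(-8) = -28*0*(-8) = 0*(-8) = 0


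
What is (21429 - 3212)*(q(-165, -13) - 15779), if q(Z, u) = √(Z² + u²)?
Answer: -287446043 + 18217*√27394 ≈ -2.8443e+8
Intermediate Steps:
(21429 - 3212)*(q(-165, -13) - 15779) = (21429 - 3212)*(√((-165)² + (-13)²) - 15779) = 18217*(√(27225 + 169) - 15779) = 18217*(√27394 - 15779) = 18217*(-15779 + √27394) = -287446043 + 18217*√27394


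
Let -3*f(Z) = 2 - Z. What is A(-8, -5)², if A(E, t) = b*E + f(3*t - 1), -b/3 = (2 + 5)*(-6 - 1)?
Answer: 1397124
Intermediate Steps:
f(Z) = -⅔ + Z/3 (f(Z) = -(2 - Z)/3 = -⅔ + Z/3)
b = 147 (b = -3*(2 + 5)*(-6 - 1) = -21*(-7) = -3*(-49) = 147)
A(E, t) = -1 + t + 147*E (A(E, t) = 147*E + (-⅔ + (3*t - 1)/3) = 147*E + (-⅔ + (-1 + 3*t)/3) = 147*E + (-⅔ + (-⅓ + t)) = 147*E + (-1 + t) = -1 + t + 147*E)
A(-8, -5)² = (-1 - 5 + 147*(-8))² = (-1 - 5 - 1176)² = (-1182)² = 1397124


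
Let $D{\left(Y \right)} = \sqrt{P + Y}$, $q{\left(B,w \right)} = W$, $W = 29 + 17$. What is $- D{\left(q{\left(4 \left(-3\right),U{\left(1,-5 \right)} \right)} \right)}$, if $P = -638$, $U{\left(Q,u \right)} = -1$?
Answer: $- 4 i \sqrt{37} \approx - 24.331 i$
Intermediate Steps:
$W = 46$
$q{\left(B,w \right)} = 46$
$D{\left(Y \right)} = \sqrt{-638 + Y}$
$- D{\left(q{\left(4 \left(-3\right),U{\left(1,-5 \right)} \right)} \right)} = - \sqrt{-638 + 46} = - \sqrt{-592} = - 4 i \sqrt{37}$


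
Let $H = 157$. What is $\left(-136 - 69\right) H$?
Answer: $-32185$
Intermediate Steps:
$\left(-136 - 69\right) H = \left(-136 - 69\right) 157 = \left(-205\right) 157 = -32185$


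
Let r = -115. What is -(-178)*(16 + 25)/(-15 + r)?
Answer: -3649/65 ≈ -56.138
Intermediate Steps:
-(-178)*(16 + 25)/(-15 + r) = -(-178)*(16 + 25)/(-15 - 115) = -(-178)*41/(-130) = -(-178)*41*(-1/130) = -(-178)*(-41)/130 = -178*41/130 = -3649/65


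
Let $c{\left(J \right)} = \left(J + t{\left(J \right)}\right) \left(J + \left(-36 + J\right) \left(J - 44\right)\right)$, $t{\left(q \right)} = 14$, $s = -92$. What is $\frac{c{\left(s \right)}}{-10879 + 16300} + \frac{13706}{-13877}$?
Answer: $- \frac{482493398}{1928903} \approx -250.14$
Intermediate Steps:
$c{\left(J \right)} = \left(14 + J\right) \left(J + \left(-44 + J\right) \left(-36 + J\right)\right)$ ($c{\left(J \right)} = \left(J + 14\right) \left(J + \left(-36 + J\right) \left(J - 44\right)\right) = \left(14 + J\right) \left(J + \left(-36 + J\right) \left(-44 + J\right)\right) = \left(14 + J\right) \left(J + \left(-44 + J\right) \left(-36 + J\right)\right)$)
$\frac{c{\left(s \right)}}{-10879 + 16300} + \frac{13706}{-13877} = \frac{22176 + \left(-92\right)^{3} - 65 \left(-92\right)^{2} + 478 \left(-92\right)}{-10879 + 16300} + \frac{13706}{-13877} = \frac{22176 - 778688 - 550160 - 43976}{5421} + 13706 \left(- \frac{1}{13877}\right) = \left(22176 - 778688 - 550160 - 43976\right) \frac{1}{5421} - \frac{13706}{13877} = \left(-1350648\right) \frac{1}{5421} - \frac{13706}{13877} = - \frac{34632}{139} - \frac{13706}{13877} = - \frac{482493398}{1928903}$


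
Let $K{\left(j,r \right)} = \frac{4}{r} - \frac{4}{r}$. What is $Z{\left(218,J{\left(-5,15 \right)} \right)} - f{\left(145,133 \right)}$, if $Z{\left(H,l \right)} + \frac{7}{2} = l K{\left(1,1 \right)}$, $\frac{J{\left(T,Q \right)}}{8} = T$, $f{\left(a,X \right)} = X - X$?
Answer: $- \frac{7}{2} \approx -3.5$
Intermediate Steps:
$f{\left(a,X \right)} = 0$
$K{\left(j,r \right)} = 0$
$J{\left(T,Q \right)} = 8 T$
$Z{\left(H,l \right)} = - \frac{7}{2}$ ($Z{\left(H,l \right)} = - \frac{7}{2} + l 0 = - \frac{7}{2} + 0 = - \frac{7}{2}$)
$Z{\left(218,J{\left(-5,15 \right)} \right)} - f{\left(145,133 \right)} = - \frac{7}{2} - 0 = - \frac{7}{2} + 0 = - \frac{7}{2}$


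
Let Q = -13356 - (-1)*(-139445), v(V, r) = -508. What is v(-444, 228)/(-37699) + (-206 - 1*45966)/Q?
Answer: 1818261136/5760444899 ≈ 0.31565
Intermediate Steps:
Q = -152801 (Q = -13356 - 1*139445 = -13356 - 139445 = -152801)
v(-444, 228)/(-37699) + (-206 - 1*45966)/Q = -508/(-37699) + (-206 - 1*45966)/(-152801) = -508*(-1/37699) + (-206 - 45966)*(-1/152801) = 508/37699 - 46172*(-1/152801) = 508/37699 + 46172/152801 = 1818261136/5760444899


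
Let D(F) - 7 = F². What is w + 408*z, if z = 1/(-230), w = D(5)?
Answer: 3476/115 ≈ 30.226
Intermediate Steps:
D(F) = 7 + F²
w = 32 (w = 7 + 5² = 7 + 25 = 32)
z = -1/230 ≈ -0.0043478
w + 408*z = 32 + 408*(-1/230) = 32 - 204/115 = 3476/115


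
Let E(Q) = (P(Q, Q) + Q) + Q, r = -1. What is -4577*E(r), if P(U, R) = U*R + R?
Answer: 9154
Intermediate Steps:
P(U, R) = R + R*U (P(U, R) = R*U + R = R + R*U)
E(Q) = 2*Q + Q*(1 + Q) (E(Q) = (Q*(1 + Q) + Q) + Q = (Q + Q*(1 + Q)) + Q = 2*Q + Q*(1 + Q))
-4577*E(r) = -(-4577)*(3 - 1) = -(-4577)*2 = -4577*(-2) = 9154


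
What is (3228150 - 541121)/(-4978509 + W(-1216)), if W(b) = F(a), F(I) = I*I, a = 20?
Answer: -2687029/4978109 ≈ -0.53977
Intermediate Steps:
F(I) = I²
W(b) = 400 (W(b) = 20² = 400)
(3228150 - 541121)/(-4978509 + W(-1216)) = (3228150 - 541121)/(-4978509 + 400) = 2687029/(-4978109) = 2687029*(-1/4978109) = -2687029/4978109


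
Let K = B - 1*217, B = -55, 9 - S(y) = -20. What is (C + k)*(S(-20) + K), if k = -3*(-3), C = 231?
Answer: -58320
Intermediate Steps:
S(y) = 29 (S(y) = 9 - 1*(-20) = 9 + 20 = 29)
k = 9
K = -272 (K = -55 - 1*217 = -55 - 217 = -272)
(C + k)*(S(-20) + K) = (231 + 9)*(29 - 272) = 240*(-243) = -58320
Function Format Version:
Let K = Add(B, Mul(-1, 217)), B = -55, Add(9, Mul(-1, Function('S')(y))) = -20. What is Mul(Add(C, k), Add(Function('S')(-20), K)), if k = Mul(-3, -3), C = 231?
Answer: -58320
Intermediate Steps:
Function('S')(y) = 29 (Function('S')(y) = Add(9, Mul(-1, -20)) = Add(9, 20) = 29)
k = 9
K = -272 (K = Add(-55, Mul(-1, 217)) = Add(-55, -217) = -272)
Mul(Add(C, k), Add(Function('S')(-20), K)) = Mul(Add(231, 9), Add(29, -272)) = Mul(240, -243) = -58320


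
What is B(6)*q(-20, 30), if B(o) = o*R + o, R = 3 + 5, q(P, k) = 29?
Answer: 1566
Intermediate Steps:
R = 8
B(o) = 9*o (B(o) = o*8 + o = 8*o + o = 9*o)
B(6)*q(-20, 30) = (9*6)*29 = 54*29 = 1566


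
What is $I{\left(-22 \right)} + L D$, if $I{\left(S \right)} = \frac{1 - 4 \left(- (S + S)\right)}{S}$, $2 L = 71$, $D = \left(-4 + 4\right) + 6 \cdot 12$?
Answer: $\frac{56407}{22} \approx 2564.0$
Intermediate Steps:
$D = 72$ ($D = 0 + 72 = 72$)
$L = \frac{71}{2}$ ($L = \frac{1}{2} \cdot 71 = \frac{71}{2} \approx 35.5$)
$I{\left(S \right)} = \frac{1 + 8 S}{S}$ ($I{\left(S \right)} = \frac{1 - 4 \left(- 2 S\right)}{S} = \frac{1 + 8 S}{S}$)
$I{\left(-22 \right)} + L D = \left(8 + \frac{1}{-22}\right) + \frac{71}{2} \cdot 72 = \left(8 - \frac{1}{22}\right) + 2556 = \frac{175}{22} + 2556 = \frac{56407}{22}$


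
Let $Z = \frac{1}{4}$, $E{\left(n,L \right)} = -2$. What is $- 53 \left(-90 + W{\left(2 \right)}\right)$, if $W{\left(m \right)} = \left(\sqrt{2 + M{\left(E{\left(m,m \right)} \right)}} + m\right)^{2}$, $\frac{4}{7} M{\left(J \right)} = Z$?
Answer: $\frac{70861}{16} - 53 \sqrt{39} \approx 4097.8$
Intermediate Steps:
$Z = \frac{1}{4} \approx 0.25$
$M{\left(J \right)} = \frac{7}{16}$ ($M{\left(J \right)} = \frac{7}{4} \cdot \frac{1}{4} = \frac{7}{16}$)
$W{\left(m \right)} = \left(m + \frac{\sqrt{39}}{4}\right)^{2}$ ($W{\left(m \right)} = \left(\sqrt{2 + \frac{7}{16}} + m\right)^{2} = \left(\sqrt{\frac{39}{16}} + m\right)^{2} = \left(\frac{\sqrt{39}}{4} + m\right)^{2} = \left(m + \frac{\sqrt{39}}{4}\right)^{2}$)
$- 53 \left(-90 + W{\left(2 \right)}\right) = - 53 \left(-90 + \frac{\left(\sqrt{39} + 4 \cdot 2\right)^{2}}{16}\right) = - 53 \left(-90 + \frac{\left(\sqrt{39} + 8\right)^{2}}{16}\right) = - 53 \left(-90 + \frac{\left(8 + \sqrt{39}\right)^{2}}{16}\right) = 4770 - \frac{53 \left(8 + \sqrt{39}\right)^{2}}{16}$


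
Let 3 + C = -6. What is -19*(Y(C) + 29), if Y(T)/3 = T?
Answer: -38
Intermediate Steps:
C = -9 (C = -3 - 6 = -9)
Y(T) = 3*T
-19*(Y(C) + 29) = -19*(3*(-9) + 29) = -19*(-27 + 29) = -19*2 = -38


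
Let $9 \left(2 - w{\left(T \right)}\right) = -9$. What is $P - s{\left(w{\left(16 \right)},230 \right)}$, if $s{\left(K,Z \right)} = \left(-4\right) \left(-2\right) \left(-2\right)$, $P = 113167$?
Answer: $113183$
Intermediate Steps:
$w{\left(T \right)} = 3$ ($w{\left(T \right)} = 2 - -1 = 2 + 1 = 3$)
$s{\left(K,Z \right)} = -16$ ($s{\left(K,Z \right)} = 8 \left(-2\right) = -16$)
$P - s{\left(w{\left(16 \right)},230 \right)} = 113167 - -16 = 113167 + 16 = 113183$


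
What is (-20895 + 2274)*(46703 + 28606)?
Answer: -1402328889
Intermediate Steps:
(-20895 + 2274)*(46703 + 28606) = -18621*75309 = -1402328889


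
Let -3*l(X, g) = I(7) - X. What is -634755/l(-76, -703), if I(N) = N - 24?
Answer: 1904265/59 ≈ 32276.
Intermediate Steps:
I(N) = -24 + N
l(X, g) = 17/3 + X/3 (l(X, g) = -((-24 + 7) - X)/3 = -(-17 - X)/3 = 17/3 + X/3)
-634755/l(-76, -703) = -634755/(17/3 + (1/3)*(-76)) = -634755/(17/3 - 76/3) = -634755/(-59/3) = -634755*(-3/59) = 1904265/59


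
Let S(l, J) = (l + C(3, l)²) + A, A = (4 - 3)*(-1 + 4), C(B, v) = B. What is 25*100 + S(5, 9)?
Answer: 2517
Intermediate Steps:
A = 3 (A = 1*3 = 3)
S(l, J) = 12 + l (S(l, J) = (l + 3²) + 3 = (l + 9) + 3 = (9 + l) + 3 = 12 + l)
25*100 + S(5, 9) = 25*100 + (12 + 5) = 2500 + 17 = 2517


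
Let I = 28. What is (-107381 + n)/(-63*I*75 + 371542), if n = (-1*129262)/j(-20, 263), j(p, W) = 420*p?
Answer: -64419367/143545200 ≈ -0.44877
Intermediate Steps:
n = 9233/600 (n = (-1*129262)/((420*(-20))) = -129262/(-8400) = -129262*(-1/8400) = 9233/600 ≈ 15.388)
(-107381 + n)/(-63*I*75 + 371542) = (-107381 + 9233/600)/(-63*28*75 + 371542) = -64419367/(600*(-1764*75 + 371542)) = -64419367/(600*(-132300 + 371542)) = -64419367/600/239242 = -64419367/600*1/239242 = -64419367/143545200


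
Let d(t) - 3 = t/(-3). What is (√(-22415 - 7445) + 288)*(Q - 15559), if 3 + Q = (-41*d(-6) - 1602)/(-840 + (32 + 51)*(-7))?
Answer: -6368196960/1421 - 44223590*I*√7465/1421 ≈ -4.4815e+6 - 2.6889e+6*I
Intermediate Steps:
d(t) = 3 - t/3 (d(t) = 3 + t/(-3) = 3 + t*(-⅓) = 3 - t/3)
Q = -2456/1421 (Q = -3 + (-41*(3 - ⅓*(-6)) - 1602)/(-840 + (32 + 51)*(-7)) = -3 + (-41*(3 + 2) - 1602)/(-840 + 83*(-7)) = -3 + (-41*5 - 1602)/(-840 - 581) = -3 + (-205 - 1602)/(-1421) = -3 - 1807*(-1/1421) = -3 + 1807/1421 = -2456/1421 ≈ -1.7284)
(√(-22415 - 7445) + 288)*(Q - 15559) = (√(-22415 - 7445) + 288)*(-2456/1421 - 15559) = (√(-29860) + 288)*(-22111795/1421) = (2*I*√7465 + 288)*(-22111795/1421) = (288 + 2*I*√7465)*(-22111795/1421) = -6368196960/1421 - 44223590*I*√7465/1421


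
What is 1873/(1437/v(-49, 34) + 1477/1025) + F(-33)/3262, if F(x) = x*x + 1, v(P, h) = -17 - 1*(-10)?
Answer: -21121532655/2385477766 ≈ -8.8542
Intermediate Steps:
v(P, h) = -7 (v(P, h) = -17 + 10 = -7)
F(x) = 1 + x² (F(x) = x² + 1 = 1 + x²)
1873/(1437/v(-49, 34) + 1477/1025) + F(-33)/3262 = 1873/(1437/(-7) + 1477/1025) + (1 + (-33)²)/3262 = 1873/(1437*(-⅐) + 1477*(1/1025)) + (1 + 1089)*(1/3262) = 1873/(-1437/7 + 1477/1025) + 1090*(1/3262) = 1873/(-1462586/7175) + 545/1631 = 1873*(-7175/1462586) + 545/1631 = -13438775/1462586 + 545/1631 = -21121532655/2385477766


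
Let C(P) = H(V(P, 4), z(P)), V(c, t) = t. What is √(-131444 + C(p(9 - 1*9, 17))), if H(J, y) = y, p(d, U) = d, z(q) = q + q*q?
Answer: 2*I*√32861 ≈ 362.55*I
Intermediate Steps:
z(q) = q + q²
C(P) = P*(1 + P)
√(-131444 + C(p(9 - 1*9, 17))) = √(-131444 + (9 - 1*9)*(1 + (9 - 1*9))) = √(-131444 + (9 - 9)*(1 + (9 - 9))) = √(-131444 + 0*(1 + 0)) = √(-131444 + 0*1) = √(-131444 + 0) = √(-131444) = 2*I*√32861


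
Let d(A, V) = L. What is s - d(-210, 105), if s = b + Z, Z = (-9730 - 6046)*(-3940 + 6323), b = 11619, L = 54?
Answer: -37582643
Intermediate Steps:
d(A, V) = 54
Z = -37594208 (Z = -15776*2383 = -37594208)
s = -37582589 (s = 11619 - 37594208 = -37582589)
s - d(-210, 105) = -37582589 - 1*54 = -37582589 - 54 = -37582643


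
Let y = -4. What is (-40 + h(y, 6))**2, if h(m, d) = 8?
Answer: 1024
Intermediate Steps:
(-40 + h(y, 6))**2 = (-40 + 8)**2 = (-32)**2 = 1024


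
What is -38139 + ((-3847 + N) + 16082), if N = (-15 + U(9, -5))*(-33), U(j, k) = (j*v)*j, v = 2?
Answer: -30755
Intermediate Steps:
U(j, k) = 2*j² (U(j, k) = (j*2)*j = (2*j)*j = 2*j²)
N = -4851 (N = (-15 + 2*9²)*(-33) = (-15 + 2*81)*(-33) = (-15 + 162)*(-33) = 147*(-33) = -4851)
-38139 + ((-3847 + N) + 16082) = -38139 + ((-3847 - 4851) + 16082) = -38139 + (-8698 + 16082) = -38139 + 7384 = -30755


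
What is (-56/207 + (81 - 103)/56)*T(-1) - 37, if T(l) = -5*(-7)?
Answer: -49861/828 ≈ -60.219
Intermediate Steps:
T(l) = 35
(-56/207 + (81 - 103)/56)*T(-1) - 37 = (-56/207 + (81 - 103)/56)*35 - 37 = (-56*1/207 - 22*1/56)*35 - 37 = (-56/207 - 11/28)*35 - 37 = -3845/5796*35 - 37 = -19225/828 - 37 = -49861/828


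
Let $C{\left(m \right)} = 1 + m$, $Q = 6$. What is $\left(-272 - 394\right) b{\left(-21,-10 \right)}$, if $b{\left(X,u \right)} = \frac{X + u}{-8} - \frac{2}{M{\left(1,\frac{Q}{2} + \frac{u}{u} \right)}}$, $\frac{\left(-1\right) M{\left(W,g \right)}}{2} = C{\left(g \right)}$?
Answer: $- \frac{54279}{20} \approx -2713.9$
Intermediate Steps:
$M{\left(W,g \right)} = -2 - 2 g$ ($M{\left(W,g \right)} = - 2 \left(1 + g\right) = -2 - 2 g$)
$b{\left(X,u \right)} = \frac{1}{5} - \frac{X}{8} - \frac{u}{8}$ ($b{\left(X,u \right)} = \frac{X + u}{-8} - \frac{2}{-2 - 2 \left(\frac{6}{2} + \frac{u}{u}\right)} = \left(X + u\right) \left(- \frac{1}{8}\right) - \frac{2}{-2 - 2 \left(6 \cdot \frac{1}{2} + 1\right)} = \left(- \frac{X}{8} - \frac{u}{8}\right) - \frac{2}{-2 - 2 \left(3 + 1\right)} = \left(- \frac{X}{8} - \frac{u}{8}\right) - \frac{2}{-2 - 8} = \left(- \frac{X}{8} - \frac{u}{8}\right) - \frac{2}{-10} = \left(- \frac{X}{8} - \frac{u}{8}\right) - - \frac{1}{5} = \left(- \frac{X}{8} - \frac{u}{8}\right) + \frac{1}{5} = \frac{1}{5} - \frac{X}{8} - \frac{u}{8}$)
$\left(-272 - 394\right) b{\left(-21,-10 \right)} = \left(-272 - 394\right) \left(\frac{1}{5} - - \frac{21}{8} - - \frac{5}{4}\right) = - 666 \left(\frac{1}{5} + \frac{21}{8} + \frac{5}{4}\right) = \left(-666\right) \frac{163}{40} = - \frac{54279}{20}$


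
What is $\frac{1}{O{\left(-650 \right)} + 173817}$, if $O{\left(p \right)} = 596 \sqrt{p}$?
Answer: $\frac{173817}{30443239889} - \frac{2980 i \sqrt{26}}{30443239889} \approx 5.7095 \cdot 10^{-6} - 4.9913 \cdot 10^{-7} i$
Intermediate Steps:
$\frac{1}{O{\left(-650 \right)} + 173817} = \frac{1}{596 \sqrt{-650} + 173817} = \frac{1}{596 \cdot 5 i \sqrt{26} + 173817} = \frac{1}{2980 i \sqrt{26} + 173817} = \frac{1}{173817 + 2980 i \sqrt{26}}$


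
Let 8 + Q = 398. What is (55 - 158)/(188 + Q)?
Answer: -103/578 ≈ -0.17820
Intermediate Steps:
Q = 390 (Q = -8 + 398 = 390)
(55 - 158)/(188 + Q) = (55 - 158)/(188 + 390) = -103/578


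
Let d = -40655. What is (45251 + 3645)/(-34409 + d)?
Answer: -6112/9383 ≈ -0.65139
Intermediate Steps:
(45251 + 3645)/(-34409 + d) = (45251 + 3645)/(-34409 - 40655) = 48896/(-75064) = 48896*(-1/75064) = -6112/9383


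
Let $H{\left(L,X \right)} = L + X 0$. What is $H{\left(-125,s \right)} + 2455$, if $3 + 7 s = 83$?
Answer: $2330$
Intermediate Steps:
$s = \frac{80}{7}$ ($s = - \frac{3}{7} + \frac{1}{7} \cdot 83 = - \frac{3}{7} + \frac{83}{7} = \frac{80}{7} \approx 11.429$)
$H{\left(L,X \right)} = L$ ($H{\left(L,X \right)} = L + 0 = L$)
$H{\left(-125,s \right)} + 2455 = -125 + 2455 = 2330$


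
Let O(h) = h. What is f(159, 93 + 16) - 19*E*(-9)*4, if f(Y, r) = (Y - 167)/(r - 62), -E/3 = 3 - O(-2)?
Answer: -482228/47 ≈ -10260.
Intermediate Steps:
E = -15 (E = -3*(3 - 1*(-2)) = -3*(3 + 2) = -3*5 = -15)
f(Y, r) = (-167 + Y)/(-62 + r)
f(159, 93 + 16) - 19*E*(-9)*4 = (-167 + 159)/(-62 + (93 + 16)) - 19*(-15*(-9))*4 = -8/(-62 + 109) - 2565*4 = -8/47 - 19*540 = (1/47)*(-8) - 10260 = -8/47 - 10260 = -482228/47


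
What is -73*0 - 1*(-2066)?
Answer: 2066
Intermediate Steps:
-73*0 - 1*(-2066) = 0 + 2066 = 2066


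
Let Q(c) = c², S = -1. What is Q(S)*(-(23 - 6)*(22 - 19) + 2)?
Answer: -49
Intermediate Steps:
Q(S)*(-(23 - 6)*(22 - 19) + 2) = (-1)²*(-(23 - 6)*(22 - 19) + 2) = 1*(-17*3 + 2) = 1*(-1*51 + 2) = 1*(-51 + 2) = 1*(-49) = -49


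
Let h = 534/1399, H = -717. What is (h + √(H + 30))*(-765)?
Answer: -408510/1399 - 765*I*√687 ≈ -292.0 - 20051.0*I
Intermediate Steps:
h = 534/1399 (h = 534*(1/1399) = 534/1399 ≈ 0.38170)
(h + √(H + 30))*(-765) = (534/1399 + √(-717 + 30))*(-765) = (534/1399 + √(-687))*(-765) = (534/1399 + I*√687)*(-765) = -408510/1399 - 765*I*√687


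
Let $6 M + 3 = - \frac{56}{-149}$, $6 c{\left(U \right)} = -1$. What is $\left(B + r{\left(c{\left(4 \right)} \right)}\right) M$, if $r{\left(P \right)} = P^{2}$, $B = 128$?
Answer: $- \frac{1802119}{32184} \approx -55.994$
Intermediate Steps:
$c{\left(U \right)} = - \frac{1}{6}$ ($c{\left(U \right)} = \frac{1}{6} \left(-1\right) = - \frac{1}{6}$)
$M = - \frac{391}{894}$ ($M = - \frac{1}{2} + \frac{\left(-56\right) \frac{1}{-149}}{6} = - \frac{1}{2} + \frac{\left(-56\right) \left(- \frac{1}{149}\right)}{6} = - \frac{1}{2} + \frac{1}{6} \cdot \frac{56}{149} = - \frac{1}{2} + \frac{28}{447} = - \frac{391}{894} \approx -0.43736$)
$\left(B + r{\left(c{\left(4 \right)} \right)}\right) M = \left(128 + \left(- \frac{1}{6}\right)^{2}\right) \left(- \frac{391}{894}\right) = \left(128 + \frac{1}{36}\right) \left(- \frac{391}{894}\right) = \frac{4609}{36} \left(- \frac{391}{894}\right) = - \frac{1802119}{32184}$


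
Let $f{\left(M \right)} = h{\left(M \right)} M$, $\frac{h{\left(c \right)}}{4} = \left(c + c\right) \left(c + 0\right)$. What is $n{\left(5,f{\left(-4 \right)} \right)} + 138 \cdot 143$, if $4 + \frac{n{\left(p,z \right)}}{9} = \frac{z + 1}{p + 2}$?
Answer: $19041$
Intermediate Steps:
$h{\left(c \right)} = 8 c^{2}$ ($h{\left(c \right)} = 4 \left(c + c\right) \left(c + 0\right) = 4 \cdot 2 c c = 4 \cdot 2 c^{2} = 8 c^{2}$)
$f{\left(M \right)} = 8 M^{3}$ ($f{\left(M \right)} = 8 M^{2} M = 8 M^{3}$)
$n{\left(p,z \right)} = -36 + \frac{9 \left(1 + z\right)}{2 + p}$ ($n{\left(p,z \right)} = -36 + 9 \frac{z + 1}{p + 2} = -36 + 9 \frac{1 + z}{2 + p} = -36 + \frac{9 \left(1 + z\right)}{2 + p}$)
$n{\left(5,f{\left(-4 \right)} \right)} + 138 \cdot 143 = \frac{9 \left(-7 + 8 \left(-4\right)^{3} - 20\right)}{2 + 5} + 138 \cdot 143 = \frac{9 \left(-7 + 8 \left(-64\right) - 20\right)}{7} + 19734 = 9 \cdot \frac{1}{7} \left(-7 - 512 - 20\right) + 19734 = 9 \cdot \frac{1}{7} \left(-539\right) + 19734 = -693 + 19734 = 19041$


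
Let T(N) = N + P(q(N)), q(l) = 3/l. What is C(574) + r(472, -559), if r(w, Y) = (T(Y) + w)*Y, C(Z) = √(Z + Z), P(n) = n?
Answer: 48636 + 2*√287 ≈ 48670.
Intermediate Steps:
C(Z) = √2*√Z (C(Z) = √(2*Z) = √2*√Z)
T(N) = N + 3/N
r(w, Y) = Y*(Y + w + 3/Y) (r(w, Y) = ((Y + 3/Y) + w)*Y = (Y + w + 3/Y)*Y = Y*(Y + w + 3/Y))
C(574) + r(472, -559) = √2*√574 + (3 + (-559)² - 559*472) = 2*√287 + (3 + 312481 - 263848) = 2*√287 + 48636 = 48636 + 2*√287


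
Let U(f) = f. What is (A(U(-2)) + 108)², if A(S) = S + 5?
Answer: 12321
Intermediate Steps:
A(S) = 5 + S
(A(U(-2)) + 108)² = ((5 - 2) + 108)² = (3 + 108)² = 111² = 12321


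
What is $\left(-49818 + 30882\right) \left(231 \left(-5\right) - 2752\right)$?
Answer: $73982952$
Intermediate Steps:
$\left(-49818 + 30882\right) \left(231 \left(-5\right) - 2752\right) = - 18936 \left(-1155 - 2752\right) = \left(-18936\right) \left(-3907\right) = 73982952$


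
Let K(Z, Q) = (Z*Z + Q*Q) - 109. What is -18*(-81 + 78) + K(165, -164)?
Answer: 54066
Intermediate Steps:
K(Z, Q) = -109 + Q² + Z² (K(Z, Q) = (Z² + Q²) - 109 = (Q² + Z²) - 109 = -109 + Q² + Z²)
-18*(-81 + 78) + K(165, -164) = -18*(-81 + 78) + (-109 + (-164)² + 165²) = -18*(-3) + (-109 + 26896 + 27225) = 54 + 54012 = 54066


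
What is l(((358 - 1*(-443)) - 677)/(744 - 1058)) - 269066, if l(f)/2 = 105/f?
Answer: -8357531/31 ≈ -2.6960e+5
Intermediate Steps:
l(f) = 210/f (l(f) = 2*(105/f) = 210/f)
l(((358 - 1*(-443)) - 677)/(744 - 1058)) - 269066 = 210/((((358 - 1*(-443)) - 677)/(744 - 1058))) - 269066 = 210/((((358 + 443) - 677)/(-314))) - 269066 = 210/(((801 - 677)*(-1/314))) - 269066 = 210/((124*(-1/314))) - 269066 = 210/(-62/157) - 269066 = 210*(-157/62) - 269066 = -16485/31 - 269066 = -8357531/31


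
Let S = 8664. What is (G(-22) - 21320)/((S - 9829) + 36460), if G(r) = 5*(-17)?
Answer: -1427/2353 ≈ -0.60646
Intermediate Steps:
G(r) = -85
(G(-22) - 21320)/((S - 9829) + 36460) = (-85 - 21320)/((8664 - 9829) + 36460) = -21405/(-1165 + 36460) = -21405/35295 = -21405*1/35295 = -1427/2353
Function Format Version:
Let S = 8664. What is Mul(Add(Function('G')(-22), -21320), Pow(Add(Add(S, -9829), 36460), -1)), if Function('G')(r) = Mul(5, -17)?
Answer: Rational(-1427, 2353) ≈ -0.60646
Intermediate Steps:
Function('G')(r) = -85
Mul(Add(Function('G')(-22), -21320), Pow(Add(Add(S, -9829), 36460), -1)) = Mul(Add(-85, -21320), Pow(Add(Add(8664, -9829), 36460), -1)) = Mul(-21405, Pow(Add(-1165, 36460), -1)) = Mul(-21405, Pow(35295, -1)) = Mul(-21405, Rational(1, 35295)) = Rational(-1427, 2353)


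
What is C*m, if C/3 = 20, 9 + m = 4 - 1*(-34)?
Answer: 1740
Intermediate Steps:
m = 29 (m = -9 + (4 - 1*(-34)) = -9 + (4 + 34) = -9 + 38 = 29)
C = 60 (C = 3*20 = 60)
C*m = 60*29 = 1740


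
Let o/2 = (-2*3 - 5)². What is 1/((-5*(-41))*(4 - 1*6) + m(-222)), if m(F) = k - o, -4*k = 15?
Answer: -4/2623 ≈ -0.0015250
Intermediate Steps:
k = -15/4 (k = -¼*15 = -15/4 ≈ -3.7500)
o = 242 (o = 2*(-2*3 - 5)² = 2*(-6 - 5)² = 2*(-11)² = 2*121 = 242)
m(F) = -983/4 (m(F) = -15/4 - 1*242 = -15/4 - 242 = -983/4)
1/((-5*(-41))*(4 - 1*6) + m(-222)) = 1/((-5*(-41))*(4 - 1*6) - 983/4) = 1/(205*(4 - 6) - 983/4) = 1/(205*(-2) - 983/4) = 1/(-410 - 983/4) = 1/(-2623/4) = -4/2623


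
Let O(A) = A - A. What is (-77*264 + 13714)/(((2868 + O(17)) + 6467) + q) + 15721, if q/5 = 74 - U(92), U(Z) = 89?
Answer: 72784923/4630 ≈ 15720.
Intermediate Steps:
O(A) = 0
q = -75 (q = 5*(74 - 1*89) = 5*(74 - 89) = 5*(-15) = -75)
(-77*264 + 13714)/(((2868 + O(17)) + 6467) + q) + 15721 = (-77*264 + 13714)/(((2868 + 0) + 6467) - 75) + 15721 = (-20328 + 13714)/((2868 + 6467) - 75) + 15721 = -6614/(9335 - 75) + 15721 = -6614/9260 + 15721 = -6614*1/9260 + 15721 = -3307/4630 + 15721 = 72784923/4630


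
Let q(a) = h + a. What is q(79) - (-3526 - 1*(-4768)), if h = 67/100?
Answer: -116233/100 ≈ -1162.3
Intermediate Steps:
h = 67/100 (h = 67*(1/100) = 67/100 ≈ 0.67000)
q(a) = 67/100 + a
q(79) - (-3526 - 1*(-4768)) = (67/100 + 79) - (-3526 - 1*(-4768)) = 7967/100 - (-3526 + 4768) = 7967/100 - 1*1242 = 7967/100 - 1242 = -116233/100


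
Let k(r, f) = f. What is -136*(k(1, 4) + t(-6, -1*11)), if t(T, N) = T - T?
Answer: -544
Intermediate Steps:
t(T, N) = 0
-136*(k(1, 4) + t(-6, -1*11)) = -136*(4 + 0) = -136*4 = -544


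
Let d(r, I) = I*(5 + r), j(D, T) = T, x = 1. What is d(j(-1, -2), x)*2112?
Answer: 6336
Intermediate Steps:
d(j(-1, -2), x)*2112 = (1*(5 - 2))*2112 = (1*3)*2112 = 3*2112 = 6336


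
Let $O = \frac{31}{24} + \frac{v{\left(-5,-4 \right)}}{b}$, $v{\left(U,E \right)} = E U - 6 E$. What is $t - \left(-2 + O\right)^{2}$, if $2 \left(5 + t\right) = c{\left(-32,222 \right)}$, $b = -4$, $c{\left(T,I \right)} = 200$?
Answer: $- \frac{24241}{576} \approx -42.085$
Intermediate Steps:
$v{\left(U,E \right)} = - 6 E + E U$
$t = 95$ ($t = -5 + \frac{1}{2} \cdot 200 = -5 + 100 = 95$)
$O = - \frac{233}{24}$ ($O = \frac{31}{24} + \frac{\left(-4\right) \left(-6 - 5\right)}{-4} = 31 \cdot \frac{1}{24} + \left(-4\right) \left(-11\right) \left(- \frac{1}{4}\right) = \frac{31}{24} + 44 \left(- \frac{1}{4}\right) = \frac{31}{24} - 11 = - \frac{233}{24} \approx -9.7083$)
$t - \left(-2 + O\right)^{2} = 95 - \left(-2 - \frac{233}{24}\right)^{2} = 95 - \left(- \frac{281}{24}\right)^{2} = 95 - \frac{78961}{576} = - \frac{24241}{576}$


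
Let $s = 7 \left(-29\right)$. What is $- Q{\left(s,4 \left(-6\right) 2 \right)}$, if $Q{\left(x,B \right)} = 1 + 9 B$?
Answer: $431$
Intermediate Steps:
$s = -203$
$- Q{\left(s,4 \left(-6\right) 2 \right)} = - (1 + 9 \cdot 4 \left(-6\right) 2) = - (1 + 9 \left(\left(-24\right) 2\right)) = - (1 + 9 \left(-48\right)) = - (1 - 432) = \left(-1\right) \left(-431\right) = 431$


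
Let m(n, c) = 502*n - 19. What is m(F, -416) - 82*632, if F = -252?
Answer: -178347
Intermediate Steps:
m(n, c) = -19 + 502*n
m(F, -416) - 82*632 = (-19 + 502*(-252)) - 82*632 = (-19 - 126504) - 51824 = -126523 - 51824 = -178347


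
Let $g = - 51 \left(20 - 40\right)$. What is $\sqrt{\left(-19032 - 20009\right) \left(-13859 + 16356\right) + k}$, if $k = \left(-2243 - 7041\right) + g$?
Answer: $i \sqrt{97493641} \approx 9873.9 i$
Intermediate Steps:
$g = 1020$ ($g = \left(-51\right) \left(-20\right) = 1020$)
$k = -8264$ ($k = \left(-2243 - 7041\right) + 1020 = -9284 + 1020 = -8264$)
$\sqrt{\left(-19032 - 20009\right) \left(-13859 + 16356\right) + k} = \sqrt{\left(-19032 - 20009\right) \left(-13859 + 16356\right) - 8264} = \sqrt{\left(-39041\right) 2497 - 8264} = \sqrt{-97485377 - 8264} = \sqrt{-97493641} = i \sqrt{97493641}$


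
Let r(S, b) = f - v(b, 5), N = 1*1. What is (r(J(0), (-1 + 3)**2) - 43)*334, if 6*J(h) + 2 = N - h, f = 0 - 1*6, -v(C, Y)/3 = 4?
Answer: -12358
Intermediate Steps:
v(C, Y) = -12 (v(C, Y) = -3*4 = -12)
N = 1
f = -6 (f = 0 - 6 = -6)
J(h) = -1/6 - h/6 (J(h) = -1/3 + (1 - h)/6 = -1/3 + (1/6 - h/6) = -1/6 - h/6)
r(S, b) = 6 (r(S, b) = -6 - 1*(-12) = -6 + 12 = 6)
(r(J(0), (-1 + 3)**2) - 43)*334 = (6 - 43)*334 = -37*334 = -12358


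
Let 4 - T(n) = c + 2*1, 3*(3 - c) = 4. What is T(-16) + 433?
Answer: 1300/3 ≈ 433.33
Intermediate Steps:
c = 5/3 (c = 3 - 1/3*4 = 3 - 4/3 = 5/3 ≈ 1.6667)
T(n) = 1/3 (T(n) = 4 - (5/3 + 2*1) = 4 - (5/3 + 2) = 4 - 1*11/3 = 4 - 11/3 = 1/3)
T(-16) + 433 = 1/3 + 433 = 1300/3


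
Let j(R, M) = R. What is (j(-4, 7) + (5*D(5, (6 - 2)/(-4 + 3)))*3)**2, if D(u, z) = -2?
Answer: 1156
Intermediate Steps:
(j(-4, 7) + (5*D(5, (6 - 2)/(-4 + 3)))*3)**2 = (-4 + (5*(-2))*3)**2 = (-4 - 10*3)**2 = (-4 - 30)**2 = (-34)**2 = 1156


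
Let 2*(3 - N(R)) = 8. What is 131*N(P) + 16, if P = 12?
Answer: -115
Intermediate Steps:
N(R) = -1 (N(R) = 3 - ½*8 = 3 - 4 = -1)
131*N(P) + 16 = 131*(-1) + 16 = -131 + 16 = -115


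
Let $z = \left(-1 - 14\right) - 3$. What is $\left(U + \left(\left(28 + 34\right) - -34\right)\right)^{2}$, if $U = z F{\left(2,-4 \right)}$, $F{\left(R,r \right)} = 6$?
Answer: $144$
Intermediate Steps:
$z = -18$ ($z = -15 - 3 = -18$)
$U = -108$ ($U = \left(-18\right) 6 = -108$)
$\left(U + \left(\left(28 + 34\right) - -34\right)\right)^{2} = \left(-108 + \left(\left(28 + 34\right) - -34\right)\right)^{2} = \left(-108 + \left(62 + 34\right)\right)^{2} = \left(-108 + 96\right)^{2} = \left(-12\right)^{2} = 144$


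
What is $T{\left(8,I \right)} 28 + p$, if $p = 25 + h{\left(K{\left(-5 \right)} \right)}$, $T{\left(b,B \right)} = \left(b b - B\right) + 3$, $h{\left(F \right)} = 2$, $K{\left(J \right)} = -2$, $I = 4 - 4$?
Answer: $1903$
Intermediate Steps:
$I = 0$
$T{\left(b,B \right)} = 3 + b^{2} - B$ ($T{\left(b,B \right)} = \left(b^{2} - B\right) + 3 = 3 + b^{2} - B$)
$p = 27$ ($p = 25 + 2 = 27$)
$T{\left(8,I \right)} 28 + p = \left(3 + 8^{2} - 0\right) 28 + 27 = \left(3 + 64 + 0\right) 28 + 27 = 67 \cdot 28 + 27 = 1876 + 27 = 1903$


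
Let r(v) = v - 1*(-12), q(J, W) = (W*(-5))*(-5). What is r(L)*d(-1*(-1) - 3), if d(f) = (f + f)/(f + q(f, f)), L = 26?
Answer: 38/13 ≈ 2.9231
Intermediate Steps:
q(J, W) = 25*W (q(J, W) = -5*W*(-5) = 25*W)
d(f) = 1/13 (d(f) = (f + f)/(f + 25*f) = (2*f)/((26*f)) = (2*f)*(1/(26*f)) = 1/13)
r(v) = 12 + v (r(v) = v + 12 = 12 + v)
r(L)*d(-1*(-1) - 3) = (12 + 26)*(1/13) = 38*(1/13) = 38/13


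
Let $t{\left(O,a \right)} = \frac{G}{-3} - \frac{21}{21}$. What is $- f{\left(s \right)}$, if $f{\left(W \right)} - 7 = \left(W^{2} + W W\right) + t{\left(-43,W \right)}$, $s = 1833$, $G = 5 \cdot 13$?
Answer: $- \frac{20159287}{3} \approx -6.7198 \cdot 10^{6}$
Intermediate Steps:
$G = 65$
$t{\left(O,a \right)} = - \frac{68}{3}$ ($t{\left(O,a \right)} = \frac{65}{-3} - \frac{21}{21} = 65 \left(- \frac{1}{3}\right) - 1 = - \frac{65}{3} - 1 = - \frac{68}{3}$)
$f{\left(W \right)} = - \frac{47}{3} + 2 W^{2}$ ($f{\left(W \right)} = 7 - \left(\frac{68}{3} - W^{2} - W W\right) = 7 + \left(\left(W^{2} + W^{2}\right) - \frac{68}{3}\right) = 7 + \left(2 W^{2} - \frac{68}{3}\right) = 7 + \left(- \frac{68}{3} + 2 W^{2}\right) = - \frac{47}{3} + 2 W^{2}$)
$- f{\left(s \right)} = - (- \frac{47}{3} + 2 \cdot 1833^{2}) = - (- \frac{47}{3} + 2 \cdot 3359889) = - (- \frac{47}{3} + 6719778) = \left(-1\right) \frac{20159287}{3} = - \frac{20159287}{3}$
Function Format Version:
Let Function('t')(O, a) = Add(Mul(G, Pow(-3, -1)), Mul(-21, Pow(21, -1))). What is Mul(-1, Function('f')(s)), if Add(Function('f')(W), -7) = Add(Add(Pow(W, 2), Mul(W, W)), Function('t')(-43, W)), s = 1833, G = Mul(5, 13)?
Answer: Rational(-20159287, 3) ≈ -6.7198e+6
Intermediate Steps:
G = 65
Function('t')(O, a) = Rational(-68, 3) (Function('t')(O, a) = Add(Mul(65, Pow(-3, -1)), Mul(-21, Pow(21, -1))) = Add(Mul(65, Rational(-1, 3)), Mul(-21, Rational(1, 21))) = Add(Rational(-65, 3), -1) = Rational(-68, 3))
Function('f')(W) = Add(Rational(-47, 3), Mul(2, Pow(W, 2))) (Function('f')(W) = Add(7, Add(Add(Pow(W, 2), Mul(W, W)), Rational(-68, 3))) = Add(7, Add(Add(Pow(W, 2), Pow(W, 2)), Rational(-68, 3))) = Add(7, Add(Mul(2, Pow(W, 2)), Rational(-68, 3))) = Add(7, Add(Rational(-68, 3), Mul(2, Pow(W, 2)))) = Add(Rational(-47, 3), Mul(2, Pow(W, 2))))
Mul(-1, Function('f')(s)) = Mul(-1, Add(Rational(-47, 3), Mul(2, Pow(1833, 2)))) = Mul(-1, Add(Rational(-47, 3), Mul(2, 3359889))) = Mul(-1, Add(Rational(-47, 3), 6719778)) = Mul(-1, Rational(20159287, 3)) = Rational(-20159287, 3)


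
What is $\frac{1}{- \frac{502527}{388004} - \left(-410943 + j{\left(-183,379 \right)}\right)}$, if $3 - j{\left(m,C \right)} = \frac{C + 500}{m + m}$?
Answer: $\frac{23668244}{9726140692627} \approx 2.4335 \cdot 10^{-6}$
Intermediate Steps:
$j{\left(m,C \right)} = 3 - \frac{500 + C}{2 m}$ ($j{\left(m,C \right)} = 3 - \frac{C + 500}{m + m} = 3 - \frac{500 + C}{2 m}$)
$\frac{1}{- \frac{502527}{388004} - \left(-410943 + j{\left(-183,379 \right)}\right)} = \frac{1}{- \frac{502527}{388004} + \left(410943 - \frac{-500 - 379 + 6 \left(-183\right)}{2 \left(-183\right)}\right)} = \frac{1}{\left(-502527\right) \frac{1}{388004} + \left(410943 - \frac{1}{2} \left(- \frac{1}{183}\right) \left(-500 - 379 - 1098\right)\right)} = \frac{1}{- \frac{502527}{388004} + \left(410943 - \frac{1}{2} \left(- \frac{1}{183}\right) \left(-1977\right)\right)} = \frac{1}{- \frac{502527}{388004} + \left(410943 - \frac{659}{122}\right)} = \frac{1}{- \frac{502527}{388004} + \frac{50134387}{122}} = \frac{1}{\frac{9726140692627}{23668244}} = \frac{23668244}{9726140692627}$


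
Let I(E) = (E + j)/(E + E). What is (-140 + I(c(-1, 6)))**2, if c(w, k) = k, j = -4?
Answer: 703921/36 ≈ 19553.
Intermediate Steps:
I(E) = (-4 + E)/(2*E) (I(E) = (E - 4)/(E + E) = (-4 + E)/((2*E)) = (-4 + E)*(1/(2*E)) = (-4 + E)/(2*E))
(-140 + I(c(-1, 6)))**2 = (-140 + (1/2)*(-4 + 6)/6)**2 = (-140 + (1/2)*(1/6)*2)**2 = (-140 + 1/6)**2 = (-839/6)**2 = 703921/36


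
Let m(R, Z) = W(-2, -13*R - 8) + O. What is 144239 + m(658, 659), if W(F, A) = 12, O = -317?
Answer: 143934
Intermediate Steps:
m(R, Z) = -305 (m(R, Z) = 12 - 317 = -305)
144239 + m(658, 659) = 144239 - 305 = 143934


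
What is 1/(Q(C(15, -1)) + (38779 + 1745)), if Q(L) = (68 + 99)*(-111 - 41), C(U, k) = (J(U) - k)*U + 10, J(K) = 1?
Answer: 1/15140 ≈ 6.6050e-5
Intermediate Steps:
C(U, k) = 10 + U*(1 - k) (C(U, k) = (1 - k)*U + 10 = U*(1 - k) + 10 = 10 + U*(1 - k))
Q(L) = -25384 (Q(L) = 167*(-152) = -25384)
1/(Q(C(15, -1)) + (38779 + 1745)) = 1/(-25384 + (38779 + 1745)) = 1/(-25384 + 40524) = 1/15140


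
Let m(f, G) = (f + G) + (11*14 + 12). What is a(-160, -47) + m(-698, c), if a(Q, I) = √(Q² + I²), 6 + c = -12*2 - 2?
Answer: -564 + √27809 ≈ -397.24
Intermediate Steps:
c = -32 (c = -6 + (-12*2 - 2) = -6 + (-24 - 2) = -6 - 26 = -32)
m(f, G) = 166 + G + f (m(f, G) = (G + f) + (154 + 12) = (G + f) + 166 = 166 + G + f)
a(Q, I) = √(I² + Q²)
a(-160, -47) + m(-698, c) = √((-47)² + (-160)²) + (166 - 32 - 698) = √(2209 + 25600) - 564 = √27809 - 564 = -564 + √27809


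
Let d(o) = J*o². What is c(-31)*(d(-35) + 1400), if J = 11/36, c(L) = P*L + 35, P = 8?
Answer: -4535125/12 ≈ -3.7793e+5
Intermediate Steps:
c(L) = 35 + 8*L (c(L) = 8*L + 35 = 35 + 8*L)
J = 11/36 (J = 11*(1/36) = 11/36 ≈ 0.30556)
d(o) = 11*o²/36
c(-31)*(d(-35) + 1400) = (35 + 8*(-31))*((11/36)*(-35)² + 1400) = (35 - 248)*((11/36)*1225 + 1400) = -213*(13475/36 + 1400) = -213*63875/36 = -4535125/12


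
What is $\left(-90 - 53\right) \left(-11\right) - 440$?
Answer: $1133$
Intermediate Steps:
$\left(-90 - 53\right) \left(-11\right) - 440 = \left(-143\right) \left(-11\right) - 440 = 1573 - 440 = 1133$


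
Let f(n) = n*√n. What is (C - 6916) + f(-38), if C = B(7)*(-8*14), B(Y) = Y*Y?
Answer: -12404 - 38*I*√38 ≈ -12404.0 - 234.25*I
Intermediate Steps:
B(Y) = Y²
C = -5488 (C = 7²*(-8*14) = 49*(-112) = -5488)
f(n) = n^(3/2)
(C - 6916) + f(-38) = (-5488 - 6916) + (-38)^(3/2) = -12404 - 38*I*√38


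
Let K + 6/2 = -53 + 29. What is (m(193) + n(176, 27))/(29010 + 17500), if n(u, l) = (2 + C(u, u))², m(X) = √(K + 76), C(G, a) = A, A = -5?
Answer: 8/23255 ≈ 0.00034401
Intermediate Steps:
C(G, a) = -5
K = -27 (K = -3 + (-53 + 29) = -3 - 24 = -27)
m(X) = 7 (m(X) = √(-27 + 76) = √49 = 7)
n(u, l) = 9 (n(u, l) = (2 - 5)² = (-3)² = 9)
(m(193) + n(176, 27))/(29010 + 17500) = (7 + 9)/(29010 + 17500) = 16/46510 = 16*(1/46510) = 8/23255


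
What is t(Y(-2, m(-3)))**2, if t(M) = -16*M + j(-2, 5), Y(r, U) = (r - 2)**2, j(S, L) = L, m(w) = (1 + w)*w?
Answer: 63001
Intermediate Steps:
m(w) = w*(1 + w)
Y(r, U) = (-2 + r)**2
t(M) = 5 - 16*M (t(M) = -16*M + 5 = 5 - 16*M)
t(Y(-2, m(-3)))**2 = (5 - 16*(-2 - 2)**2)**2 = (5 - 16*(-4)**2)**2 = (5 - 16*16)**2 = (5 - 256)**2 = (-251)**2 = 63001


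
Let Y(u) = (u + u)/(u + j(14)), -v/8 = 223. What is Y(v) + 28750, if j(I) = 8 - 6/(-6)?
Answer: 51034818/1775 ≈ 28752.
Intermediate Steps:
v = -1784 (v = -8*223 = -1784)
j(I) = 9 (j(I) = 8 - 6*(-1/6) = 8 + 1 = 9)
Y(u) = 2*u/(9 + u) (Y(u) = (u + u)/(u + 9) = (2*u)/(9 + u) = 2*u/(9 + u))
Y(v) + 28750 = 2*(-1784)/(9 - 1784) + 28750 = 2*(-1784)/(-1775) + 28750 = 2*(-1784)*(-1/1775) + 28750 = 3568/1775 + 28750 = 51034818/1775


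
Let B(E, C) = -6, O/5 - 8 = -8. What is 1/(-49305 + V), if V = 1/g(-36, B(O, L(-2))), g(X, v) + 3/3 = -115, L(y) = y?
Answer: -116/5719381 ≈ -2.0282e-5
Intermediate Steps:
O = 0 (O = 40 + 5*(-8) = 40 - 40 = 0)
g(X, v) = -116 (g(X, v) = -1 - 115 = -116)
V = -1/116 (V = 1/(-116) = -1/116 ≈ -0.0086207)
1/(-49305 + V) = 1/(-49305 - 1/116) = 1/(-5719381/116) = -116/5719381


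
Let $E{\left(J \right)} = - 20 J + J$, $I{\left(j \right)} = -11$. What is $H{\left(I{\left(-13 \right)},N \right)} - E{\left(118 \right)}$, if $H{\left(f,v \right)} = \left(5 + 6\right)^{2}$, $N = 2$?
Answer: $2363$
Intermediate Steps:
$E{\left(J \right)} = - 19 J$
$H{\left(f,v \right)} = 121$ ($H{\left(f,v \right)} = 11^{2} = 121$)
$H{\left(I{\left(-13 \right)},N \right)} - E{\left(118 \right)} = 121 - \left(-19\right) 118 = 121 - -2242 = 121 + 2242 = 2363$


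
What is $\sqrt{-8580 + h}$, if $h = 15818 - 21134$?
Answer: $6 i \sqrt{386} \approx 117.88 i$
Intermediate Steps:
$h = -5316$
$\sqrt{-8580 + h} = \sqrt{-8580 - 5316} = \sqrt{-13896} = 6 i \sqrt{386}$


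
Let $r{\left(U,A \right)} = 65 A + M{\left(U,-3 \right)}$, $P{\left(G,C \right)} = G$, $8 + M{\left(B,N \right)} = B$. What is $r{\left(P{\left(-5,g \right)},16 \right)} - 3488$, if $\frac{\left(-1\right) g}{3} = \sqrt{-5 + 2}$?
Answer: $-2461$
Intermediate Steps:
$M{\left(B,N \right)} = -8 + B$
$g = - 3 i \sqrt{3}$ ($g = - 3 \sqrt{-5 + 2} = - 3 \sqrt{-3} = - 3 i \sqrt{3} \approx - 5.1962 i$)
$r{\left(U,A \right)} = -8 + U + 65 A$ ($r{\left(U,A \right)} = 65 A + \left(-8 + U\right) = -8 + U + 65 A$)
$r{\left(P{\left(-5,g \right)},16 \right)} - 3488 = \left(-8 - 5 + 65 \cdot 16\right) - 3488 = \left(-8 - 5 + 1040\right) - 3488 = 1027 - 3488 = -2461$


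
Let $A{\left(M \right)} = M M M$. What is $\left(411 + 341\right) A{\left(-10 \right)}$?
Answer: $-752000$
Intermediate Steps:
$A{\left(M \right)} = M^{3}$ ($A{\left(M \right)} = M^{2} M = M^{3}$)
$\left(411 + 341\right) A{\left(-10 \right)} = \left(411 + 341\right) \left(-10\right)^{3} = 752 \left(-1000\right) = -752000$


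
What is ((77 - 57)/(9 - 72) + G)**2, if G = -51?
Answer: 10452289/3969 ≈ 2633.5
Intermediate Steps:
((77 - 57)/(9 - 72) + G)**2 = ((77 - 57)/(9 - 72) - 51)**2 = (20/(-63) - 51)**2 = (20*(-1/63) - 51)**2 = (-20/63 - 51)**2 = (-3233/63)**2 = 10452289/3969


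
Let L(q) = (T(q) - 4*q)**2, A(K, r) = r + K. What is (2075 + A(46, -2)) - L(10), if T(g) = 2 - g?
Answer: -185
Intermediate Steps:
A(K, r) = K + r
L(q) = (2 - 5*q)**2 (L(q) = ((2 - q) - 4*q)**2 = (2 - 5*q)**2)
(2075 + A(46, -2)) - L(10) = (2075 + (46 - 2)) - (-2 + 5*10)**2 = (2075 + 44) - (-2 + 50)**2 = 2119 - 1*48**2 = 2119 - 1*2304 = 2119 - 2304 = -185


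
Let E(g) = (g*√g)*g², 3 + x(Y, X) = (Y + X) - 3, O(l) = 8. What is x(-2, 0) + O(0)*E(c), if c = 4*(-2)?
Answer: -8 - 8192*I*√2 ≈ -8.0 - 11585.0*I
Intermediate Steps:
x(Y, X) = -6 + X + Y (x(Y, X) = -3 + ((Y + X) - 3) = -3 + ((X + Y) - 3) = -3 + (-3 + X + Y) = -6 + X + Y)
c = -8
E(g) = g^(7/2) (E(g) = g^(3/2)*g² = g^(7/2))
x(-2, 0) + O(0)*E(c) = (-6 + 0 - 2) + 8*(-8)^(7/2) = -8 + 8*(-1024*I*√2) = -8 - 8192*I*√2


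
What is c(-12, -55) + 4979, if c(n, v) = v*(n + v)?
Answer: 8664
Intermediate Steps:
c(-12, -55) + 4979 = -55*(-12 - 55) + 4979 = -55*(-67) + 4979 = 3685 + 4979 = 8664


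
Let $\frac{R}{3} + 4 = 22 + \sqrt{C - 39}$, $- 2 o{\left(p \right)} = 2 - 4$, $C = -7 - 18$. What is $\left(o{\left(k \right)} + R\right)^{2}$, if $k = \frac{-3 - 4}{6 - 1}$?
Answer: $2449 + 2640 i \approx 2449.0 + 2640.0 i$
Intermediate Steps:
$C = -25$ ($C = -7 - 18 = -25$)
$k = - \frac{7}{5} \approx -1.4$
$o{\left(p \right)} = 1$ ($o{\left(p \right)} = - \frac{2 - 4}{2} = \left(- \frac{1}{2}\right) \left(-2\right) = 1$)
$R = 54 + 24 i$ ($R = -12 + 3 \left(22 + \sqrt{-25 - 39}\right) = -12 + 3 \left(22 + \sqrt{-64}\right) = -12 + 3 \left(22 + 8 i\right) = -12 + \left(66 + 24 i\right) = 54 + 24 i \approx 54.0 + 24.0 i$)
$\left(o{\left(k \right)} + R\right)^{2} = \left(1 + \left(54 + 24 i\right)\right)^{2} = \left(55 + 24 i\right)^{2}$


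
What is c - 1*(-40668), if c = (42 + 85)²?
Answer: 56797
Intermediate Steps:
c = 16129 (c = 127² = 16129)
c - 1*(-40668) = 16129 - 1*(-40668) = 16129 + 40668 = 56797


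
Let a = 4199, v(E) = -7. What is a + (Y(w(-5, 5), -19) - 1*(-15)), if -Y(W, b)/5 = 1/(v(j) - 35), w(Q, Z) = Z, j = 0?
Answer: 176993/42 ≈ 4214.1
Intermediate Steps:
Y(W, b) = 5/42 (Y(W, b) = -5/(-7 - 35) = -5/(-42) = -5*(-1/42) = 5/42)
a + (Y(w(-5, 5), -19) - 1*(-15)) = 4199 + (5/42 - 1*(-15)) = 4199 + (5/42 + 15) = 4199 + 635/42 = 176993/42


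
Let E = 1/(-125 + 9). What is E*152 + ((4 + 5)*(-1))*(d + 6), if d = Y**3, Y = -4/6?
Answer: -4580/87 ≈ -52.644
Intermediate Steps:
Y = -2/3 (Y = -4*1/6 = -2/3 ≈ -0.66667)
E = -1/116 (E = 1/(-116) = -1/116 ≈ -0.0086207)
d = -8/27 (d = (-2/3)**3 = -8/27 ≈ -0.29630)
E*152 + ((4 + 5)*(-1))*(d + 6) = -1/116*152 + ((4 + 5)*(-1))*(-8/27 + 6) = -38/29 + (9*(-1))*(154/27) = -38/29 - 9*154/27 = -38/29 - 154/3 = -4580/87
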